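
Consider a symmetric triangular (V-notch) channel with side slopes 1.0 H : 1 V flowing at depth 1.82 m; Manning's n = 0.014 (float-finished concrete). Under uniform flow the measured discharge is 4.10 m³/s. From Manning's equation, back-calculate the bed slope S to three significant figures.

A = z·y² = 1.0×1.82² = 3.312 m²
P = 2y√(1+z²) = 2×1.82×√(1+1.0²) = 5.148 m
R = A/P = 3.312/5.148 = 0.6435 m
S = (Q·n / (1·A·R^(2/3)))² = (4.10×0.014 / (1×3.312×0.7453))² = 0.0005406

0.000541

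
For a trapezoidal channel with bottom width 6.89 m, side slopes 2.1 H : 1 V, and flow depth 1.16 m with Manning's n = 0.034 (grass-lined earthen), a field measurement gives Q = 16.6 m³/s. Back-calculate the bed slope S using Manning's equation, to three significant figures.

A = (b + z·y)·y = (6.89 + 2.1×1.16)×1.16 = 10.82 m²
P = b + 2y√(1+z²) = 6.89 + 2×1.16×√(1+2.1²) = 12.29 m
R = A/P = 10.82/12.29 = 0.8805 m
S = (Q·n / (1·A·R^(2/3)))² = (16.6×0.034 / (1×10.82×0.9187))² = 0.003225

0.00323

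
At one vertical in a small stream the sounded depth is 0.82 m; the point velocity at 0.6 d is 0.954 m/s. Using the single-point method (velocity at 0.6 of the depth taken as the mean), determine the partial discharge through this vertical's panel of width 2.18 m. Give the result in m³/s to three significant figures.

1.71 m³/s

v̄ = v₀.₆ = 0.954 m/s
q = v̄ × d × w = 0.9540 × 0.82 × 2.18 = 1.705 m³/s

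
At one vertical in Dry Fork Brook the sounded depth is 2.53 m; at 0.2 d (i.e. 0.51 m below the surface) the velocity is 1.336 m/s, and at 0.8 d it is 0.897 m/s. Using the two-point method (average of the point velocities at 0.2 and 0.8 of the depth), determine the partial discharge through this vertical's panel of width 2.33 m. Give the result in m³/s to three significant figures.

6.58 m³/s

v̄ = (1.336 + 0.897) / 2 = 1.117 m/s
q = v̄ × d × w = 1.117 × 2.53 × 2.33 = 6.582 m³/s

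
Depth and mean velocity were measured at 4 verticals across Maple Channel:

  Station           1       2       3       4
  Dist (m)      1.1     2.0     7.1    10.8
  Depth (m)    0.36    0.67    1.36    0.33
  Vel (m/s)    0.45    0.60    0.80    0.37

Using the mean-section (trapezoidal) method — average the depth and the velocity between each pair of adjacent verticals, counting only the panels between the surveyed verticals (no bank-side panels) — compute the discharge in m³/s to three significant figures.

Panel 1-2: Δb = 0.9 m, d̄ = (0.36+0.67)/2 = 0.515, v̄ = (0.45+0.60)/2 = 0.525 → q = 0.9×0.515×0.525 = 0.2433 m³/s
Panel 2-3: Δb = 5.1 m, d̄ = (0.67+1.36)/2 = 1.015, v̄ = (0.60+0.80)/2 = 0.7 → q = 5.1×1.015×0.7 = 3.624 m³/s
Panel 3-4: Δb = 3.7 m, d̄ = (1.36+0.33)/2 = 0.845, v̄ = (0.80+0.37)/2 = 0.585 → q = 3.7×0.845×0.585 = 1.829 m³/s
Q = Σ q = 5.696 m³/s

5.70 m³/s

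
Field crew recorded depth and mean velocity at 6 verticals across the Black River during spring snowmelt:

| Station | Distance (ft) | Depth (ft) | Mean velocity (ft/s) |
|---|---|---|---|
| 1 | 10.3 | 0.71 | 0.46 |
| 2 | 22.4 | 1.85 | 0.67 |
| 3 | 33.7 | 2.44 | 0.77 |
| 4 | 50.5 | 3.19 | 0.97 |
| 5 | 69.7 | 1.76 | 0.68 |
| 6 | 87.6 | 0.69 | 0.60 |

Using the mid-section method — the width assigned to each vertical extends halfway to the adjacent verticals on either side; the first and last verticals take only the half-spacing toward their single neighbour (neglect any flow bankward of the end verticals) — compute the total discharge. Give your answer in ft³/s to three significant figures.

w_1 = (22.4 − 10.3)/2 = 6.05 ft; q_1 = 0.46 × 0.71 × 6.05 = 1.976 ft³/s
w_2 = (33.7 − 10.3)/2 = 11.7 ft; q_2 = 0.67 × 1.85 × 11.7 = 14.50 ft³/s
w_3 = (50.5 − 22.4)/2 = 14.05 ft; q_3 = 0.77 × 2.44 × 14.05 = 26.40 ft³/s
w_4 = (69.7 − 33.7)/2 = 18 ft; q_4 = 0.97 × 3.19 × 18 = 55.70 ft³/s
w_5 = (87.6 − 50.5)/2 = 18.55 ft; q_5 = 0.68 × 1.76 × 18.55 = 22.20 ft³/s
w_6 = (87.6 − 69.7)/2 = 8.95 ft; q_6 = 0.60 × 0.69 × 8.95 = 3.705 ft³/s
Q = Σ qᵢ = 124.5 ft³/s

124 ft³/s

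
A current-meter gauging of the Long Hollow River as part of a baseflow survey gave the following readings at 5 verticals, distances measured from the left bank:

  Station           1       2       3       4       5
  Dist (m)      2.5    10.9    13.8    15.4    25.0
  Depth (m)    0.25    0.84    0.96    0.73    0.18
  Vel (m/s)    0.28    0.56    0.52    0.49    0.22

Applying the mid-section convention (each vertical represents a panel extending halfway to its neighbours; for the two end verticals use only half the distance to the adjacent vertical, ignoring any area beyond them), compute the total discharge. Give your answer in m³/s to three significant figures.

6.27 m³/s

w_1 = (10.9 − 2.5)/2 = 4.2 m; q_1 = 0.28 × 0.25 × 4.2 = 0.2940 m³/s
w_2 = (13.8 − 2.5)/2 = 5.65 m; q_2 = 0.56 × 0.84 × 5.65 = 2.658 m³/s
w_3 = (15.4 − 10.9)/2 = 2.25 m; q_3 = 0.52 × 0.96 × 2.25 = 1.123 m³/s
w_4 = (25.0 − 13.8)/2 = 5.6 m; q_4 = 0.49 × 0.73 × 5.6 = 2.003 m³/s
w_5 = (25.0 − 15.4)/2 = 4.8 m; q_5 = 0.22 × 0.18 × 4.8 = 0.1901 m³/s
Q = Σ qᵢ = 6.268 m³/s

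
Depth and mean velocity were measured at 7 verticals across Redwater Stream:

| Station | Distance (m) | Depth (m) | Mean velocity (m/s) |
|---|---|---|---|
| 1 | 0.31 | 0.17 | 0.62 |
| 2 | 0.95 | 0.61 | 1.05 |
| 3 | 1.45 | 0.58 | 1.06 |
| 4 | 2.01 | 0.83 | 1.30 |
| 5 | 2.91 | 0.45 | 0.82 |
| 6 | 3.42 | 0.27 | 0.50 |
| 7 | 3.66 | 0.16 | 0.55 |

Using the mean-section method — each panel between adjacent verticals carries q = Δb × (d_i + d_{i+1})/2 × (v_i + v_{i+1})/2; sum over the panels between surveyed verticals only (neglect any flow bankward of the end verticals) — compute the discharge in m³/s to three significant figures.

1.75 m³/s

Panel 1-2: Δb = 0.64 m, d̄ = (0.17+0.61)/2 = 0.39, v̄ = (0.62+1.05)/2 = 0.835 → q = 0.64×0.39×0.835 = 0.2084 m³/s
Panel 2-3: Δb = 0.5 m, d̄ = (0.61+0.58)/2 = 0.595, v̄ = (1.05+1.06)/2 = 1.055 → q = 0.5×0.595×1.055 = 0.3139 m³/s
Panel 3-4: Δb = 0.56 m, d̄ = (0.58+0.83)/2 = 0.705, v̄ = (1.06+1.30)/2 = 1.18 → q = 0.56×0.705×1.18 = 0.4659 m³/s
Panel 4-5: Δb = 0.9 m, d̄ = (0.83+0.45)/2 = 0.64, v̄ = (1.30+0.82)/2 = 1.06 → q = 0.9×0.64×1.06 = 0.6106 m³/s
Panel 5-6: Δb = 0.51 m, d̄ = (0.45+0.27)/2 = 0.36, v̄ = (0.82+0.50)/2 = 0.66 → q = 0.51×0.36×0.66 = 0.1212 m³/s
Panel 6-7: Δb = 0.24 m, d̄ = (0.27+0.16)/2 = 0.215, v̄ = (0.50+0.55)/2 = 0.525 → q = 0.24×0.215×0.525 = 0.02709 m³/s
Q = Σ q = 1.747 m³/s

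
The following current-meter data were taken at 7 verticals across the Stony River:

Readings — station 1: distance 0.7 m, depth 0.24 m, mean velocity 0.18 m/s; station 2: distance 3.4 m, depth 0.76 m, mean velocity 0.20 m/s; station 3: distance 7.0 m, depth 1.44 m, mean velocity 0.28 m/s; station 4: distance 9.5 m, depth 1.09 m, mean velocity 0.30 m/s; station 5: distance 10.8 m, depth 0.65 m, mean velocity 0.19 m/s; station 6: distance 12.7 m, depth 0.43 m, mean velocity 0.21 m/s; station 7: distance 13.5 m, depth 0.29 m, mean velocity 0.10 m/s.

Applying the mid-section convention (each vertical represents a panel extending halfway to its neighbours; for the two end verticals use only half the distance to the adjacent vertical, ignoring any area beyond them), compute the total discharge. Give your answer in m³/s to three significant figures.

w_1 = (3.4 − 0.7)/2 = 1.35 m; q_1 = 0.18 × 0.24 × 1.35 = 0.05832 m³/s
w_2 = (7.0 − 0.7)/2 = 3.15 m; q_2 = 0.20 × 0.76 × 3.15 = 0.4788 m³/s
w_3 = (9.5 − 3.4)/2 = 3.05 m; q_3 = 0.28 × 1.44 × 3.05 = 1.230 m³/s
w_4 = (10.8 − 7.0)/2 = 1.9 m; q_4 = 0.30 × 1.09 × 1.9 = 0.6213 m³/s
w_5 = (12.7 − 9.5)/2 = 1.6 m; q_5 = 0.19 × 0.65 × 1.6 = 0.1976 m³/s
w_6 = (13.5 − 10.8)/2 = 1.35 m; q_6 = 0.21 × 0.43 × 1.35 = 0.1219 m³/s
w_7 = (13.5 − 12.7)/2 = 0.4 m; q_7 = 0.10 × 0.29 × 0.4 = 0.01160 m³/s
Q = Σ qᵢ = 2.719 m³/s

2.72 m³/s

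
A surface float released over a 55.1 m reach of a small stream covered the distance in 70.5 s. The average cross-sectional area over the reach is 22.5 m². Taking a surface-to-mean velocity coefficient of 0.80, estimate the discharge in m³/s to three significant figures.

v_surface = L / t̄ = 55.1 / 70.5 = 0.7816 m/s
v_mean = 0.80 × 0.7816 = 0.6252 m/s
Q = A × v_mean = 22.5 × 0.6252 = 14.07 m³/s

14.1 m³/s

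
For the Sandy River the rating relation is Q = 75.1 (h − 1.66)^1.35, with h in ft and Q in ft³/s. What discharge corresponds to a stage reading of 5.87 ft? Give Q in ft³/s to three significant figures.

523 ft³/s

Q = 75.1 × (5.87 − 1.66)^1.35 = 75.1 × 4.21^1.35 = 522.9 ft³/s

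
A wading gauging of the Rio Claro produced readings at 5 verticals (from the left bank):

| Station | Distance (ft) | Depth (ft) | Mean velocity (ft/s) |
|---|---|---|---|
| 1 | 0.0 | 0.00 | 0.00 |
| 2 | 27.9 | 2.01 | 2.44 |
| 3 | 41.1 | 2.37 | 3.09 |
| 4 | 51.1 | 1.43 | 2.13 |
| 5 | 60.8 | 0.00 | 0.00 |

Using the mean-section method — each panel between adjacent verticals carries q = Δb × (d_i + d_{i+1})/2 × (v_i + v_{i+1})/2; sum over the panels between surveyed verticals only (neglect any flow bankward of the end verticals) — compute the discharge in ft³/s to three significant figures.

Panel 1-2: Δb = 27.9 ft, d̄ = (0.00+2.01)/2 = 1.005, v̄ = (0.00+2.44)/2 = 1.22 → q = 27.9×1.005×1.22 = 34.21 ft³/s
Panel 2-3: Δb = 13.2 ft, d̄ = (2.01+2.37)/2 = 2.19, v̄ = (2.44+3.09)/2 = 2.765 → q = 13.2×2.19×2.765 = 79.93 ft³/s
Panel 3-4: Δb = 10 ft, d̄ = (2.37+1.43)/2 = 1.9, v̄ = (3.09+2.13)/2 = 2.61 → q = 10×1.9×2.61 = 49.59 ft³/s
Panel 4-5: Δb = 9.7 ft, d̄ = (1.43+0.00)/2 = 0.715, v̄ = (2.13+0.00)/2 = 1.065 → q = 9.7×0.715×1.065 = 7.386 ft³/s
Q = Σ q = 171.1 ft³/s

171 ft³/s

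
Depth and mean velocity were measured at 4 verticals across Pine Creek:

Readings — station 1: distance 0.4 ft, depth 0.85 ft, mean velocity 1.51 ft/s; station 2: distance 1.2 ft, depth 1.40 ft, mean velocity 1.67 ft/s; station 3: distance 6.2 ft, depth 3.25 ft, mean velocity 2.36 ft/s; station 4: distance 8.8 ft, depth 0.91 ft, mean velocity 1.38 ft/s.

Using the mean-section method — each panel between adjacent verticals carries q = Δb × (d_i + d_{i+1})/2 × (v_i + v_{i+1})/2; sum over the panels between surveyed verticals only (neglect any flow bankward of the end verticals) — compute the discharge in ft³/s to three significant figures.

35.0 ft³/s

Panel 1-2: Δb = 0.8 ft, d̄ = (0.85+1.40)/2 = 1.125, v̄ = (1.51+1.67)/2 = 1.59 → q = 0.8×1.125×1.59 = 1.431 ft³/s
Panel 2-3: Δb = 5 ft, d̄ = (1.40+3.25)/2 = 2.325, v̄ = (1.67+2.36)/2 = 2.015 → q = 5×2.325×2.015 = 23.42 ft³/s
Panel 3-4: Δb = 2.6 ft, d̄ = (3.25+0.91)/2 = 2.08, v̄ = (2.36+1.38)/2 = 1.87 → q = 2.6×2.08×1.87 = 10.11 ft³/s
Q = Σ q = 34.97 ft³/s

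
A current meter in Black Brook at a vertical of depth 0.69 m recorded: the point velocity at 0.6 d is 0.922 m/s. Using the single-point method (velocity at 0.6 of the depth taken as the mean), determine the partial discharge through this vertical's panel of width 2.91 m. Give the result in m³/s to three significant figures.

1.85 m³/s

v̄ = v₀.₆ = 0.922 m/s
q = v̄ × d × w = 0.9220 × 0.69 × 2.91 = 1.851 m³/s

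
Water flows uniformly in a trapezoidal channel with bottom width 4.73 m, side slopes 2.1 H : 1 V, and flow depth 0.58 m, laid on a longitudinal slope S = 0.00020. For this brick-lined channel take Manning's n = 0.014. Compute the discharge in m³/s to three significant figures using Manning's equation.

A = (b + z·y)·y = (4.73 + 2.1×0.58)×0.58 = 3.450 m²
P = b + 2y√(1+z²) = 4.73 + 2×0.58×√(1+2.1²) = 7.428 m
R = A/P = 3.450/7.428 = 0.4644 m
Q = (1/n)·A·R^(2/3)·S^(1/2) = (1/0.014) × 3.450 × 0.4644^(2/3) × 0.00020^(1/2) = 2.090 m³/s

2.09 m³/s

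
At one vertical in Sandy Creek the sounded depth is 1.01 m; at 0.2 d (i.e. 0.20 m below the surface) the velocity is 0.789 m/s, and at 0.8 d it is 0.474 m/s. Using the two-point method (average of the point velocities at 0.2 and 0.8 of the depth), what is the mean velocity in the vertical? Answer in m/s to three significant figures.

v̄ = (0.789 + 0.474) / 2 = 0.6315 m/s

0.632 m/s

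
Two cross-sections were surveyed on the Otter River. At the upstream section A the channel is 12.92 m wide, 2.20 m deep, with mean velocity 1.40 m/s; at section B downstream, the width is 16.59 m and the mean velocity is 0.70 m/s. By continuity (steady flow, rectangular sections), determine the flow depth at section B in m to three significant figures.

3.43 m

Q = A₁V₁ = (12.92×2.20) × 1.40 = 39.79 m³/s
d₂ = Q/(b₂ V₂) = 39.79/(16.59×0.70) = 3.427 m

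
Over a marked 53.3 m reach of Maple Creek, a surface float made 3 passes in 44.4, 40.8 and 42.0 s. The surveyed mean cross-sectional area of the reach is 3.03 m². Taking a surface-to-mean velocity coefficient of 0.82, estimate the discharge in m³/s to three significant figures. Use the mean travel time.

3.12 m³/s

t̄ = (44.4 + 40.8 + 42.0) / 3 = 42.4 s
v_surface = L / t̄ = 53.3 / 42.4 = 1.257 m/s
v_mean = 0.82 × 1.257 = 1.031 m/s
Q = A × v_mean = 3.03 × 1.031 = 3.123 m³/s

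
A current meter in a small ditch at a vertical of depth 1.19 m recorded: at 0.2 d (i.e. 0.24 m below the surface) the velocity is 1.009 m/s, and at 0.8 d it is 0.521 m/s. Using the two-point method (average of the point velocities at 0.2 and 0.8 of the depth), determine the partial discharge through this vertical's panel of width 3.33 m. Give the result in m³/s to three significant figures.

v̄ = (1.009 + 0.521) / 2 = 0.7650 m/s
q = v̄ × d × w = 0.7650 × 1.19 × 3.33 = 3.031 m³/s

3.03 m³/s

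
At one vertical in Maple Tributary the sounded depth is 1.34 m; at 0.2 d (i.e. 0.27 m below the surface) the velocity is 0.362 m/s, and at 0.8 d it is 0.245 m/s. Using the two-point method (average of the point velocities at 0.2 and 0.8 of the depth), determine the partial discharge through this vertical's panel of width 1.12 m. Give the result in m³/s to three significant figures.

v̄ = (0.362 + 0.245) / 2 = 0.3035 m/s
q = v̄ × d × w = 0.3035 × 1.34 × 1.12 = 0.4555 m³/s

0.455 m³/s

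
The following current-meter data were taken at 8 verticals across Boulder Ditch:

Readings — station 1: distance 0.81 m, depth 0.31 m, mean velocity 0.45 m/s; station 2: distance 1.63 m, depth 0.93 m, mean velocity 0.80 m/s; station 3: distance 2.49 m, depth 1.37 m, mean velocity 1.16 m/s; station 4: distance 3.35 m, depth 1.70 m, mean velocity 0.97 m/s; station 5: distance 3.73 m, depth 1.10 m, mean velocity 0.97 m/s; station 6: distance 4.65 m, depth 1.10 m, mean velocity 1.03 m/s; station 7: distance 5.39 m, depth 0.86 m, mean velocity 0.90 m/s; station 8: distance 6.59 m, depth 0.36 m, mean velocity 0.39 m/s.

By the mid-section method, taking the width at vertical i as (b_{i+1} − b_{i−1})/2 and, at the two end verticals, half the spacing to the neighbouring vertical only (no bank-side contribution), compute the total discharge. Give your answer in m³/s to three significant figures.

5.54 m³/s

w_1 = (1.63 − 0.81)/2 = 0.41 m; q_1 = 0.45 × 0.31 × 0.41 = 0.05720 m³/s
w_2 = (2.49 − 0.81)/2 = 0.84 m; q_2 = 0.80 × 0.93 × 0.84 = 0.6250 m³/s
w_3 = (3.35 − 1.63)/2 = 0.86 m; q_3 = 1.16 × 1.37 × 0.86 = 1.367 m³/s
w_4 = (3.73 − 2.49)/2 = 0.62 m; q_4 = 0.97 × 1.70 × 0.62 = 1.022 m³/s
w_5 = (4.65 − 3.35)/2 = 0.65 m; q_5 = 0.97 × 1.10 × 0.65 = 0.6936 m³/s
w_6 = (5.39 − 3.73)/2 = 0.83 m; q_6 = 1.03 × 1.10 × 0.83 = 0.9404 m³/s
w_7 = (6.59 − 4.65)/2 = 0.97 m; q_7 = 0.90 × 0.86 × 0.97 = 0.7508 m³/s
w_8 = (6.59 − 5.39)/2 = 0.6 m; q_8 = 0.39 × 0.36 × 0.6 = 0.08424 m³/s
Q = Σ qᵢ = 5.540 m³/s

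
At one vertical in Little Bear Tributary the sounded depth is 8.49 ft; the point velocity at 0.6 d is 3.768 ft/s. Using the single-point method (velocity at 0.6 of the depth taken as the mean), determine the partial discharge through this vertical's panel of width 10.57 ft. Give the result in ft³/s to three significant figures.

v̄ = v₀.₆ = 3.768 ft/s
q = v̄ × d × w = 3.768 × 8.49 × 10.57 = 338.1 ft³/s

338 ft³/s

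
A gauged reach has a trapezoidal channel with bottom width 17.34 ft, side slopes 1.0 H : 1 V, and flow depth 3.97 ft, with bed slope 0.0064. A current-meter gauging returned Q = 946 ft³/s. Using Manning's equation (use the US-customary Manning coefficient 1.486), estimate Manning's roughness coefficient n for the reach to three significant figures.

A = (b + z·y)·y = (17.34 + 1.0×3.97)×3.97 = 84.60 ft²
P = b + 2y√(1+z²) = 17.34 + 2×3.97×√(1+1.0²) = 28.57 ft
R = A/P = 84.60/28.57 = 2.961 ft
n = (1.486/Q)·A·R^(2/3)·S^(1/2) = (1.486/946) × 84.60 × 2.062 × 0.08000 = 0.02192

0.0219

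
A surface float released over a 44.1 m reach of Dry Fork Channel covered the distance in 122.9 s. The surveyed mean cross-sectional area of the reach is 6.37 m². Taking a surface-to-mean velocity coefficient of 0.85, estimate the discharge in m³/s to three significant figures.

v_surface = L / t̄ = 44.1 / 122.9 = 0.3588 m/s
v_mean = 0.85 × 0.3588 = 0.3050 m/s
Q = A × v_mean = 6.37 × 0.3050 = 1.943 m³/s

1.94 m³/s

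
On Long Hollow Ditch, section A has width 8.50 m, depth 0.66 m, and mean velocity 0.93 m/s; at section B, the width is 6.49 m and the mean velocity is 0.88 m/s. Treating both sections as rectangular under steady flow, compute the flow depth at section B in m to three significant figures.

0.914 m

Q = A₁V₁ = (8.50×0.66) × 0.93 = 5.217 m³/s
d₂ = Q/(b₂ V₂) = 5.217/(6.49×0.88) = 0.9135 m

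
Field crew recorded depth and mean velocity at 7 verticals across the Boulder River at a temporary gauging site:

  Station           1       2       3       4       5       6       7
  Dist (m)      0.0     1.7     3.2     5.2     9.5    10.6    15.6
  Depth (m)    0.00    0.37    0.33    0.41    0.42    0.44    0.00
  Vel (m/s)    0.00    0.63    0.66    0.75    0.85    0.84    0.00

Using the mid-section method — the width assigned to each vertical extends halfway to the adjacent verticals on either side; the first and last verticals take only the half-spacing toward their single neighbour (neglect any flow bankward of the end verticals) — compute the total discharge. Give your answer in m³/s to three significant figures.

w_2 = (3.2 − 0.0)/2 = 1.6 m; q_2 = 0.63 × 0.37 × 1.6 = 0.3730 m³/s
w_3 = (5.2 − 1.7)/2 = 1.75 m; q_3 = 0.66 × 0.33 × 1.75 = 0.3812 m³/s
w_4 = (9.5 − 3.2)/2 = 3.15 m; q_4 = 0.75 × 0.41 × 3.15 = 0.9686 m³/s
w_5 = (10.6 − 5.2)/2 = 2.7 m; q_5 = 0.85 × 0.42 × 2.7 = 0.9639 m³/s
w_6 = (15.6 − 9.5)/2 = 3.05 m; q_6 = 0.84 × 0.44 × 3.05 = 1.127 m³/s
Stations 1, 7 contribute zero (depth or velocity is 0).
Q = Σ qᵢ = 3.814 m³/s

3.81 m³/s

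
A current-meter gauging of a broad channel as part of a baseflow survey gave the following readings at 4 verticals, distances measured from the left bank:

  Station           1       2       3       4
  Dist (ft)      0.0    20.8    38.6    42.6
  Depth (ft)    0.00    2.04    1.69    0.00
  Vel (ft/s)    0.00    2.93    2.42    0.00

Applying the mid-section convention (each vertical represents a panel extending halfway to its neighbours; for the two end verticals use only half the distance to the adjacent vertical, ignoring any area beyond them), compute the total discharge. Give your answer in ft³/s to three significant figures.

w_2 = (38.6 − 0.0)/2 = 19.3 ft; q_2 = 2.93 × 2.04 × 19.3 = 115.4 ft³/s
w_3 = (42.6 − 20.8)/2 = 10.9 ft; q_3 = 2.42 × 1.69 × 10.9 = 44.58 ft³/s
Stations 1, 4 contribute zero (depth or velocity is 0).
Q = Σ qᵢ = 159.9 ft³/s

160 ft³/s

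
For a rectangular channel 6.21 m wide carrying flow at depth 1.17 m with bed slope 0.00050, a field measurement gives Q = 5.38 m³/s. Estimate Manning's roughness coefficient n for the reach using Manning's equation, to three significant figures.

A = b·y = 6.21 × 1.17 = 7.266 m²
P = b + 2y = 6.21 + 2×1.17 = 8.550 m
R = A/P = 7.266/8.550 = 0.8498 m
n = (1/Q)·A·R^(2/3)·S^(1/2) = (1/5.38) × 7.266 × 0.8972 × 0.02236 = 0.02709

0.0271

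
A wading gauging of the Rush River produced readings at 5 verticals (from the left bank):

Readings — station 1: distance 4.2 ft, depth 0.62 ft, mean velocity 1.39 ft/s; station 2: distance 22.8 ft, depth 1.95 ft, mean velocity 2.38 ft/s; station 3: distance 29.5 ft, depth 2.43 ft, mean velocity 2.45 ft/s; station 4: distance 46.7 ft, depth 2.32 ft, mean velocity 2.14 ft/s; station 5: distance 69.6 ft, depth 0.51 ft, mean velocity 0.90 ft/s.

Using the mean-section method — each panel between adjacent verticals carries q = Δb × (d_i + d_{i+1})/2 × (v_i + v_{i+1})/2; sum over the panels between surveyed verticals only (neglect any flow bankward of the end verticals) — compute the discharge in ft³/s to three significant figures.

Panel 1-2: Δb = 18.6 ft, d̄ = (0.62+1.95)/2 = 1.285, v̄ = (1.39+2.38)/2 = 1.885 → q = 18.6×1.285×1.885 = 45.05 ft³/s
Panel 2-3: Δb = 6.7 ft, d̄ = (1.95+2.43)/2 = 2.19, v̄ = (2.38+2.45)/2 = 2.415 → q = 6.7×2.19×2.415 = 35.44 ft³/s
Panel 3-4: Δb = 17.2 ft, d̄ = (2.43+2.32)/2 = 2.375, v̄ = (2.45+2.14)/2 = 2.295 → q = 17.2×2.375×2.295 = 93.75 ft³/s
Panel 4-5: Δb = 22.9 ft, d̄ = (2.32+0.51)/2 = 1.415, v̄ = (2.14+0.90)/2 = 1.52 → q = 22.9×1.415×1.52 = 49.25 ft³/s
Q = Σ q = 223.5 ft³/s

223 ft³/s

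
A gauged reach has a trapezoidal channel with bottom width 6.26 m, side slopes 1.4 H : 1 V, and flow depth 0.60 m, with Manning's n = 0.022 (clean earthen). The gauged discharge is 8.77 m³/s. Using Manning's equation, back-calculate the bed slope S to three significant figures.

A = (b + z·y)·y = (6.26 + 1.4×0.60)×0.60 = 4.260 m²
P = b + 2y√(1+z²) = 6.26 + 2×0.60×√(1+1.4²) = 8.325 m
R = A/P = 4.260/8.325 = 0.5117 m
S = (Q·n / (1·A·R^(2/3)))² = (8.77×0.022 / (1×4.260×0.6398))² = 0.005011

0.00501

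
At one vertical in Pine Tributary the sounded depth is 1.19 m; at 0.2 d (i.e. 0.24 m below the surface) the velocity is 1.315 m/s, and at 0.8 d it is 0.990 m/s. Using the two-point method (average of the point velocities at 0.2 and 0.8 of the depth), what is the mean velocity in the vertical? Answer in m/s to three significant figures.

v̄ = (1.315 + 0.990) / 2 = 1.153 m/s

1.15 m/s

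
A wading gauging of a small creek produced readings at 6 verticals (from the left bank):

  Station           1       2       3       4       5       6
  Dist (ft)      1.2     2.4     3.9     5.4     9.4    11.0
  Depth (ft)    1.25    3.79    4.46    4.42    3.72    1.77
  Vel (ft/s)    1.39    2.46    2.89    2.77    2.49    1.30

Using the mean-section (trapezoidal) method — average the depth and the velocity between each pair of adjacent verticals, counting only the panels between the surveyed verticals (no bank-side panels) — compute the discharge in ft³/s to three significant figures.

Panel 1-2: Δb = 1.2 ft, d̄ = (1.25+3.79)/2 = 2.52, v̄ = (1.39+2.46)/2 = 1.925 → q = 1.2×2.52×1.925 = 5.821 ft³/s
Panel 2-3: Δb = 1.5 ft, d̄ = (3.79+4.46)/2 = 4.125, v̄ = (2.46+2.89)/2 = 2.675 → q = 1.5×4.125×2.675 = 16.55 ft³/s
Panel 3-4: Δb = 1.5 ft, d̄ = (4.46+4.42)/2 = 4.44, v̄ = (2.89+2.77)/2 = 2.83 → q = 1.5×4.44×2.83 = 18.85 ft³/s
Panel 4-5: Δb = 4 ft, d̄ = (4.42+3.72)/2 = 4.07, v̄ = (2.77+2.49)/2 = 2.63 → q = 4×4.07×2.63 = 42.82 ft³/s
Panel 5-6: Δb = 1.6 ft, d̄ = (3.72+1.77)/2 = 2.745, v̄ = (2.49+1.30)/2 = 1.895 → q = 1.6×2.745×1.895 = 8.323 ft³/s
Q = Σ q = 92.36 ft³/s

92.4 ft³/s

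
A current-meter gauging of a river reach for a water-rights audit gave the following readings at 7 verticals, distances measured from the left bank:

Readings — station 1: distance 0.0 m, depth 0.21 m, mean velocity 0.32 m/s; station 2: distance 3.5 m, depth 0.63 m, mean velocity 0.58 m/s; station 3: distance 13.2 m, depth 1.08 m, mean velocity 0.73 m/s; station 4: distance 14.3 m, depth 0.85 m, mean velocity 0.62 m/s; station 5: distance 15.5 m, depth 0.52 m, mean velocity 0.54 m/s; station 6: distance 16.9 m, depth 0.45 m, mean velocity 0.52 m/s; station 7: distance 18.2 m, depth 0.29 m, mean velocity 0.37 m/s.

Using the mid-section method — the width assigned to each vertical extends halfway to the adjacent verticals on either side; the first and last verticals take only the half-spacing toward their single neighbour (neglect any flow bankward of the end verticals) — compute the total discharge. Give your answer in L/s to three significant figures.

w_1 = (3.5 − 0.0)/2 = 1.75 m; q_1 = 0.32 × 0.21 × 1.75 = 0.1176 m³/s
w_2 = (13.2 − 0.0)/2 = 6.6 m; q_2 = 0.58 × 0.63 × 6.6 = 2.412 m³/s
w_3 = (14.3 − 3.5)/2 = 5.4 m; q_3 = 0.73 × 1.08 × 5.4 = 4.257 m³/s
w_4 = (15.5 − 13.2)/2 = 1.15 m; q_4 = 0.62 × 0.85 × 1.15 = 0.6061 m³/s
w_5 = (16.9 − 14.3)/2 = 1.3 m; q_5 = 0.54 × 0.52 × 1.3 = 0.3650 m³/s
w_6 = (18.2 − 15.5)/2 = 1.35 m; q_6 = 0.52 × 0.45 × 1.35 = 0.3159 m³/s
w_7 = (18.2 − 16.9)/2 = 0.65 m; q_7 = 0.37 × 0.29 × 0.65 = 0.06975 m³/s
Q = Σ qᵢ = 8.143 m³/s
= 8.143 × 1000 = 8143 L/s

8140 L/s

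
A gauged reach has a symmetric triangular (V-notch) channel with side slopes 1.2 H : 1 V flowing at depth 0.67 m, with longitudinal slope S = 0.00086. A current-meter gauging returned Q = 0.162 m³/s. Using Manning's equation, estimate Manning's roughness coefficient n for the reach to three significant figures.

0.0395

A = z·y² = 1.2×0.67² = 0.5387 m²
P = 2y√(1+z²) = 2×0.67×√(1+1.2²) = 2.093 m
R = A/P = 0.5387/2.093 = 0.2574 m
n = (1/Q)·A·R^(2/3)·S^(1/2) = (1/0.162) × 0.5387 × 0.4046 × 0.02933 = 0.03945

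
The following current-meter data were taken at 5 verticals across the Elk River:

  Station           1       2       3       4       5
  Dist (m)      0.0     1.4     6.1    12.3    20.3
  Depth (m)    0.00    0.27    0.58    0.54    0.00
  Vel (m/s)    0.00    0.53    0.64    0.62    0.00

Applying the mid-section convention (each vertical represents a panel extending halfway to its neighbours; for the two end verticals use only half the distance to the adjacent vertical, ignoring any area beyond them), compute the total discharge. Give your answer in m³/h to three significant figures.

w_2 = (6.1 − 0.0)/2 = 3.05 m; q_2 = 0.53 × 0.27 × 3.05 = 0.4365 m³/s
w_3 = (12.3 − 1.4)/2 = 5.45 m; q_3 = 0.64 × 0.58 × 5.45 = 2.023 m³/s
w_4 = (20.3 − 6.1)/2 = 7.1 m; q_4 = 0.62 × 0.54 × 7.1 = 2.377 m³/s
Stations 1, 5 contribute zero (depth or velocity is 0).
Q = Σ qᵢ = 4.837 m³/s
= 4.837 × 3600 = 17410 m³/h

17400 m³/h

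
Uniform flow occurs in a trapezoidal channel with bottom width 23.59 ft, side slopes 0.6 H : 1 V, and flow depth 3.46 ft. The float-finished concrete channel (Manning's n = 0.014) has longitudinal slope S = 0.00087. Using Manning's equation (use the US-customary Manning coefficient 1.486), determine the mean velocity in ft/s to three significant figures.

A = (b + z·y)·y = (23.59 + 0.6×3.46)×3.46 = 88.80 ft²
P = b + 2y√(1+z²) = 23.59 + 2×3.46×√(1+0.6²) = 31.66 ft
R = A/P = 88.80/31.66 = 2.805 ft
Q = (1.486/n)·A·R^(2/3)·S^(1/2) = (1.486/0.014) × 88.80 × 2.805^(2/3) × 0.00087^(1/2) = 553.0 ft³/s
V = Q/A = 553.0/88.80 = 6.227 ft/s

6.23 ft/s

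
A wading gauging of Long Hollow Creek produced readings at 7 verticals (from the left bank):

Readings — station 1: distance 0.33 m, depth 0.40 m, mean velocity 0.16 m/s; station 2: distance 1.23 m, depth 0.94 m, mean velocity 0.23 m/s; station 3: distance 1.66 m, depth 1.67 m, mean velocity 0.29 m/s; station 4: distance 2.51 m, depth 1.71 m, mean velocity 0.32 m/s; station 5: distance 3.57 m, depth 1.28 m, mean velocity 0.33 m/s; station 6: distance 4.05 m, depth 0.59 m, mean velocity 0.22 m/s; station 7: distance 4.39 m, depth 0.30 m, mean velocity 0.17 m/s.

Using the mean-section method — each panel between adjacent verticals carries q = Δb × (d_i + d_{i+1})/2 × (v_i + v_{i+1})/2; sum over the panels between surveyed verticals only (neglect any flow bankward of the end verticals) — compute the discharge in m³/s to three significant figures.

Panel 1-2: Δb = 0.9 m, d̄ = (0.40+0.94)/2 = 0.67, v̄ = (0.16+0.23)/2 = 0.195 → q = 0.9×0.67×0.195 = 0.1176 m³/s
Panel 2-3: Δb = 0.43 m, d̄ = (0.94+1.67)/2 = 1.305, v̄ = (0.23+0.29)/2 = 0.26 → q = 0.43×1.305×0.26 = 0.1459 m³/s
Panel 3-4: Δb = 0.85 m, d̄ = (1.67+1.71)/2 = 1.69, v̄ = (0.29+0.32)/2 = 0.305 → q = 0.85×1.69×0.305 = 0.4381 m³/s
Panel 4-5: Δb = 1.06 m, d̄ = (1.71+1.28)/2 = 1.495, v̄ = (0.32+0.33)/2 = 0.325 → q = 1.06×1.495×0.325 = 0.5150 m³/s
Panel 5-6: Δb = 0.48 m, d̄ = (1.28+0.59)/2 = 0.935, v̄ = (0.33+0.22)/2 = 0.275 → q = 0.48×0.935×0.275 = 0.1234 m³/s
Panel 6-7: Δb = 0.34 m, d̄ = (0.59+0.30)/2 = 0.445, v̄ = (0.22+0.17)/2 = 0.195 → q = 0.34×0.445×0.195 = 0.02950 m³/s
Q = Σ q = 1.370 m³/s

1.37 m³/s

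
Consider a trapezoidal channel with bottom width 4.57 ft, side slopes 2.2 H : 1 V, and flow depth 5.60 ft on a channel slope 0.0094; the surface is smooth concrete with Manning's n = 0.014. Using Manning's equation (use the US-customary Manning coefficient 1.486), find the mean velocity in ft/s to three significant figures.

A = (b + z·y)·y = (4.57 + 2.2×5.60)×5.60 = 94.58 ft²
P = b + 2y√(1+z²) = 4.57 + 2×5.60×√(1+2.2²) = 31.64 ft
R = A/P = 94.58/31.64 = 2.990 ft
Q = (1.486/n)·A·R^(2/3)·S^(1/2) = (1.486/0.014) × 94.58 × 2.990^(2/3) × 0.0094^(1/2) = 2020 ft³/s
V = Q/A = 2020/94.58 = 21.36 ft/s

21.4 ft/s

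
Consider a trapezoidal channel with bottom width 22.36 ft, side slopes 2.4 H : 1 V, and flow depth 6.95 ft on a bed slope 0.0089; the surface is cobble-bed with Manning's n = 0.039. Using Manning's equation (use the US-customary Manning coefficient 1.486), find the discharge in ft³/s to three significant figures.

A = (b + z·y)·y = (22.36 + 2.4×6.95)×6.95 = 271.3 ft²
P = b + 2y√(1+z²) = 22.36 + 2×6.95×√(1+2.4²) = 58.50 ft
R = A/P = 271.3/58.50 = 4.638 ft
Q = (1.486/n)·A·R^(2/3)·S^(1/2) = (1.486/0.039) × 271.3 × 4.638^(2/3) × 0.0089^(1/2) = 2712 ft³/s

2710 ft³/s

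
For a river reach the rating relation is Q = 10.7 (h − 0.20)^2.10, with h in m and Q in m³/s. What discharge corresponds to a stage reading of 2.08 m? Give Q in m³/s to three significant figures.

Q = 10.7 × (2.08 − 0.20)^2.10 = 10.7 × 1.88^2.10 = 40.28 m³/s

40.3 m³/s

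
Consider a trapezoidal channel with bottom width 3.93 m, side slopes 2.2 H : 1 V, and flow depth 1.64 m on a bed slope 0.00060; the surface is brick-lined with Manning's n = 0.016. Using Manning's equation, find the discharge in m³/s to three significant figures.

A = (b + z·y)·y = (3.93 + 2.2×1.64)×1.64 = 12.36 m²
P = b + 2y√(1+z²) = 3.93 + 2×1.64×√(1+2.2²) = 11.86 m
R = A/P = 12.36/11.86 = 1.043 m
Q = (1/n)·A·R^(2/3)·S^(1/2) = (1/0.016) × 12.36 × 1.043^(2/3) × 0.00060^(1/2) = 19.46 m³/s

19.5 m³/s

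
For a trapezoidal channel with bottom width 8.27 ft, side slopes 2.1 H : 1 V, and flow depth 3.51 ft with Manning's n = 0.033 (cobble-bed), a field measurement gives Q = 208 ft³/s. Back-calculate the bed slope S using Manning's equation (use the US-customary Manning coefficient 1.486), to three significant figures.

0.00243

A = (b + z·y)·y = (8.27 + 2.1×3.51)×3.51 = 54.90 ft²
P = b + 2y√(1+z²) = 8.27 + 2×3.51×√(1+2.1²) = 24.60 ft
R = A/P = 54.90/24.60 = 2.232 ft
S = (Q·n / (1.486·A·R^(2/3)))² = (208×0.033 / (1.486×54.90×1.708))² = 0.002427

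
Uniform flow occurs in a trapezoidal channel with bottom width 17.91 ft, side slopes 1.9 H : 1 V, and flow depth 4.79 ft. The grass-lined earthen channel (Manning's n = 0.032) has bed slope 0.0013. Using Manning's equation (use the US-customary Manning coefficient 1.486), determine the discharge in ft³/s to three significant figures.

A = (b + z·y)·y = (17.91 + 1.9×4.79)×4.79 = 129.4 ft²
P = b + 2y√(1+z²) = 17.91 + 2×4.79×√(1+1.9²) = 38.48 ft
R = A/P = 129.4/38.48 = 3.362 ft
Q = (1.486/n)·A·R^(2/3)·S^(1/2) = (1.486/0.032) × 129.4 × 3.362^(2/3) × 0.0013^(1/2) = 486.2 ft³/s

486 ft³/s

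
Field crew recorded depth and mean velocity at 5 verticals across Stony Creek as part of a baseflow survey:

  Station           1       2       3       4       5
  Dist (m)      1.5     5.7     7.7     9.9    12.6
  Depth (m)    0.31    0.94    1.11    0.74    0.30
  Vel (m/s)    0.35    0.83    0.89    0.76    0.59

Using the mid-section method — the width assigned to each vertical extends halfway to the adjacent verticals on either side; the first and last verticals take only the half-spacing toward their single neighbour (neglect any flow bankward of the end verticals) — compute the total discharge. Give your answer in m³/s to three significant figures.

w_1 = (5.7 − 1.5)/2 = 2.1 m; q_1 = 0.35 × 0.31 × 2.1 = 0.2279 m³/s
w_2 = (7.7 − 1.5)/2 = 3.1 m; q_2 = 0.83 × 0.94 × 3.1 = 2.419 m³/s
w_3 = (9.9 − 5.7)/2 = 2.1 m; q_3 = 0.89 × 1.11 × 2.1 = 2.075 m³/s
w_4 = (12.6 − 7.7)/2 = 2.45 m; q_4 = 0.76 × 0.74 × 2.45 = 1.378 m³/s
w_5 = (12.6 − 9.9)/2 = 1.35 m; q_5 = 0.59 × 0.30 × 1.35 = 0.2390 m³/s
Q = Σ qᵢ = 6.338 m³/s

6.34 m³/s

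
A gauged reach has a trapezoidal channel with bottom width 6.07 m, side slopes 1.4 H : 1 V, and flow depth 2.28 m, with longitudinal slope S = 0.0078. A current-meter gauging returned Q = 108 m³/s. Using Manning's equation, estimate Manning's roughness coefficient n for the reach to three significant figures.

0.0228

A = (b + z·y)·y = (6.07 + 1.4×2.28)×2.28 = 21.12 m²
P = b + 2y√(1+z²) = 6.07 + 2×2.28×√(1+1.4²) = 13.92 m
R = A/P = 21.12/13.92 = 1.518 m
n = (1/Q)·A·R^(2/3)·S^(1/2) = (1/108) × 21.12 × 1.321 × 0.08832 = 0.02280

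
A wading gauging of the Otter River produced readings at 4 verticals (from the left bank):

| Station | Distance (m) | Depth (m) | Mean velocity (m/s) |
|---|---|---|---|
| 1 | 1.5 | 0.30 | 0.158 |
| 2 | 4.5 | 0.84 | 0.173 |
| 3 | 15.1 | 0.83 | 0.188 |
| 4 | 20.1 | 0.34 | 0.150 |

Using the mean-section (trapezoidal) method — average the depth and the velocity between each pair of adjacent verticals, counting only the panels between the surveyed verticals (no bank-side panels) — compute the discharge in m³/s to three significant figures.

Panel 1-2: Δb = 3 m, d̄ = (0.30+0.84)/2 = 0.57, v̄ = (0.158+0.173)/2 = 0.1655 → q = 3×0.57×0.1655 = 0.2830 m³/s
Panel 2-3: Δb = 10.6 m, d̄ = (0.84+0.83)/2 = 0.835, v̄ = (0.173+0.188)/2 = 0.1805 → q = 10.6×0.835×0.1805 = 1.598 m³/s
Panel 3-4: Δb = 5 m, d̄ = (0.83+0.34)/2 = 0.585, v̄ = (0.188+0.150)/2 = 0.169 → q = 5×0.585×0.169 = 0.4943 m³/s
Q = Σ q = 2.375 m³/s

2.37 m³/s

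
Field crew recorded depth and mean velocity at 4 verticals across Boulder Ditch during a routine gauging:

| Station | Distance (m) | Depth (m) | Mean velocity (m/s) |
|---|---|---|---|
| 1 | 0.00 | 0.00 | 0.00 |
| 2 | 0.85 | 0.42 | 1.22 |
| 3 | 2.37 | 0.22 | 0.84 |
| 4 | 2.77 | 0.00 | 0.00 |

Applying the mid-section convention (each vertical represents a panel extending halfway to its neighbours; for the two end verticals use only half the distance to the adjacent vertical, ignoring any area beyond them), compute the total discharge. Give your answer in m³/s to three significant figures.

0.785 m³/s

w_2 = (2.37 − 0.00)/2 = 1.185 m; q_2 = 1.22 × 0.42 × 1.185 = 0.6072 m³/s
w_3 = (2.77 − 0.85)/2 = 0.96 m; q_3 = 0.84 × 0.22 × 0.96 = 0.1774 m³/s
Stations 1, 4 contribute zero (depth or velocity is 0).
Q = Σ qᵢ = 0.7846 m³/s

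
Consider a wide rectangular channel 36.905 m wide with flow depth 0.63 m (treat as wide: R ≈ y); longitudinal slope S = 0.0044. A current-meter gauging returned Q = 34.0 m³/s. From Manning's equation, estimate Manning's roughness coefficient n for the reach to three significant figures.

A = b·y = 36.905 × 0.63 = 23.25 m²
Wide channel: R ≈ y = 0.63 m
n = (1/Q)·A·R^(2/3)·S^(1/2) = (1/34.0) × 23.25 × 0.7349 × 0.06633 = 0.03333

0.0333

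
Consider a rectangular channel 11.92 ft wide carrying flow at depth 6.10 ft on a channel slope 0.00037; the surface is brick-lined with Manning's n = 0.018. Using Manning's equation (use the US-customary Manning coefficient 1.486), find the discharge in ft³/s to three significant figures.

A = b·y = 11.92 × 6.10 = 72.71 ft²
P = b + 2y = 11.92 + 2×6.10 = 24.12 ft
R = A/P = 72.71/24.12 = 3.015 ft
Q = (1.486/n)·A·R^(2/3)·S^(1/2) = (1.486/0.018) × 72.71 × 3.015^(2/3) × 0.00037^(1/2) = 241.0 ft³/s

241 ft³/s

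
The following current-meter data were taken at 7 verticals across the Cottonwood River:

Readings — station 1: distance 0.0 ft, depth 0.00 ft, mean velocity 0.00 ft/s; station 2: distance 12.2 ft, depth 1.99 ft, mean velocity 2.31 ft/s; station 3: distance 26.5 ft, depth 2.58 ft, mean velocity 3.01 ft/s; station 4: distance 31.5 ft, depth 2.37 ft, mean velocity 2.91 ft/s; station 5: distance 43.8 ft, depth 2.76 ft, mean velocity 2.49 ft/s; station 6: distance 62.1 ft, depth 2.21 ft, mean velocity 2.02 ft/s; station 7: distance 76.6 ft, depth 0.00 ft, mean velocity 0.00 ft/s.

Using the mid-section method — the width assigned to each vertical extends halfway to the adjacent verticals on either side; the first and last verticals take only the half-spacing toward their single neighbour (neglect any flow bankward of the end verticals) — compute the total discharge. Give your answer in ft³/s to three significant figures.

374 ft³/s

w_2 = (26.5 − 0.0)/2 = 13.25 ft; q_2 = 2.31 × 1.99 × 13.25 = 60.91 ft³/s
w_3 = (31.5 − 12.2)/2 = 9.65 ft; q_3 = 3.01 × 2.58 × 9.65 = 74.94 ft³/s
w_4 = (43.8 − 26.5)/2 = 8.65 ft; q_4 = 2.91 × 2.37 × 8.65 = 59.66 ft³/s
w_5 = (62.1 − 31.5)/2 = 15.3 ft; q_5 = 2.49 × 2.76 × 15.3 = 105.1 ft³/s
w_6 = (76.6 − 43.8)/2 = 16.4 ft; q_6 = 2.02 × 2.21 × 16.4 = 73.21 ft³/s
Stations 1, 7 contribute zero (depth or velocity is 0).
Q = Σ qᵢ = 373.9 ft³/s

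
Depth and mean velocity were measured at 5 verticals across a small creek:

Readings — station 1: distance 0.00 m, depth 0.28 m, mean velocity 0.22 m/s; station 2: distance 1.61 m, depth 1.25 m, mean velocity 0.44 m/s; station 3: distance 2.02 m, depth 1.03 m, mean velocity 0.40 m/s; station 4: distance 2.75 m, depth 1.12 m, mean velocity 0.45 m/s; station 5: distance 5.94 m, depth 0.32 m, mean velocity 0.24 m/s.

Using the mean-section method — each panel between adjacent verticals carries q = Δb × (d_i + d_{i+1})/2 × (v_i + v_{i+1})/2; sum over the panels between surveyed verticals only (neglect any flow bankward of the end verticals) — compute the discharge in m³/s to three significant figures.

1.73 m³/s

Panel 1-2: Δb = 1.61 m, d̄ = (0.28+1.25)/2 = 0.765, v̄ = (0.22+0.44)/2 = 0.33 → q = 1.61×0.765×0.33 = 0.4064 m³/s
Panel 2-3: Δb = 0.41 m, d̄ = (1.25+1.03)/2 = 1.14, v̄ = (0.44+0.40)/2 = 0.42 → q = 0.41×1.14×0.42 = 0.1963 m³/s
Panel 3-4: Δb = 0.73 m, d̄ = (1.03+1.12)/2 = 1.075, v̄ = (0.40+0.45)/2 = 0.425 → q = 0.73×1.075×0.425 = 0.3335 m³/s
Panel 4-5: Δb = 3.19 m, d̄ = (1.12+0.32)/2 = 0.72, v̄ = (0.45+0.24)/2 = 0.345 → q = 3.19×0.72×0.345 = 0.7924 m³/s
Q = Σ q = 1.729 m³/s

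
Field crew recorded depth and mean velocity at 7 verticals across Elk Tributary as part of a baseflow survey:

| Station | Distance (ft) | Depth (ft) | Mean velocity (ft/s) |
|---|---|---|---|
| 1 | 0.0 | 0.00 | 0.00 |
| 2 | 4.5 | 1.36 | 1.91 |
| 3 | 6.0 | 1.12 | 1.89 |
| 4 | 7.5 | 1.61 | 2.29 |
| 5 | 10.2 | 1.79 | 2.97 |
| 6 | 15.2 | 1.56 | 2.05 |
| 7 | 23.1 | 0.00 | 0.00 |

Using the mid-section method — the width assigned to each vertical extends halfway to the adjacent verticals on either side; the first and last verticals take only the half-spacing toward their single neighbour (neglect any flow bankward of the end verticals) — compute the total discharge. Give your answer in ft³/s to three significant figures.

59.8 ft³/s

w_2 = (6.0 − 0.0)/2 = 3 ft; q_2 = 1.91 × 1.36 × 3 = 7.793 ft³/s
w_3 = (7.5 − 4.5)/2 = 1.5 ft; q_3 = 1.89 × 1.12 × 1.5 = 3.175 ft³/s
w_4 = (10.2 − 6.0)/2 = 2.1 ft; q_4 = 2.29 × 1.61 × 2.1 = 7.742 ft³/s
w_5 = (15.2 − 7.5)/2 = 3.85 ft; q_5 = 2.97 × 1.79 × 3.85 = 20.47 ft³/s
w_6 = (23.1 − 10.2)/2 = 6.45 ft; q_6 = 2.05 × 1.56 × 6.45 = 20.63 ft³/s
Stations 1, 7 contribute zero (depth or velocity is 0).
Q = Σ qᵢ = 59.81 ft³/s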